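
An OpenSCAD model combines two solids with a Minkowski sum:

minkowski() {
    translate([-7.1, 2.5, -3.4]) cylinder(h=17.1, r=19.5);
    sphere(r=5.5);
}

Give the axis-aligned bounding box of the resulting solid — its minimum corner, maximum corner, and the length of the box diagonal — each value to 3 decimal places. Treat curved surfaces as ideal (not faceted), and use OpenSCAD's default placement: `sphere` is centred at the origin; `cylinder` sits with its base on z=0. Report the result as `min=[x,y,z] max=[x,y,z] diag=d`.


min=[-32.100,-22.500,-8.900] max=[17.900,27.500,19.200] diag=76.089

A = translate([-7.1, 2.5, -3.4]) cylinder(h=17.1, r=19.5) → bbox [-26.6,-17,-3.4] .. [12.4,22,13.7]
B = sphere(r=5.5) → bbox [-5.5,-5.5,-5.5] .. [5.5,5.5,5.5]
lo = A.lo+B.lo = [-26.6-5.5, -17-5.5, -3.4-5.5] = [-32.100,-22.500,-8.900]
hi = A.hi+B.hi = [12.4+5.5, 22+5.5, 13.7+5.5] = [17.900,27.500,19.200]
diag = √(50²+50²+28.1²) = √5789.61 = 76.089


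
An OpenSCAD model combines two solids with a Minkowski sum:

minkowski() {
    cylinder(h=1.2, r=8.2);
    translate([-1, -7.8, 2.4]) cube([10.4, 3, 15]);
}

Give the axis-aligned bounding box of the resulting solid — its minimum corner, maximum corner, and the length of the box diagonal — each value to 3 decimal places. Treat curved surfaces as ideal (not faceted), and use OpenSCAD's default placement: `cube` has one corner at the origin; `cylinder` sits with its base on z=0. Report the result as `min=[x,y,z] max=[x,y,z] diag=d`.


A = translate([-1, -7.8, 2.4]) cube([10.4, 3, 15]) → bbox [-1,-7.8,2.4] .. [9.4,-4.8,17.4]
B = cylinder(h=1.2, r=8.2) → bbox [-8.2,-8.2,0] .. [8.2,8.2,1.2]
lo = A.lo+B.lo = [-1-8.2, -7.8-8.2, 2.4+0] = [-9.200,-16.000,2.400]
hi = A.hi+B.hi = [9.4+8.2, -4.8+8.2, 17.4+1.2] = [17.600,3.400,18.600]
diag = √(26.8²+19.4²+16.2²) = √1357.04 = 36.838

min=[-9.200,-16.000,2.400] max=[17.600,3.400,18.600] diag=36.838


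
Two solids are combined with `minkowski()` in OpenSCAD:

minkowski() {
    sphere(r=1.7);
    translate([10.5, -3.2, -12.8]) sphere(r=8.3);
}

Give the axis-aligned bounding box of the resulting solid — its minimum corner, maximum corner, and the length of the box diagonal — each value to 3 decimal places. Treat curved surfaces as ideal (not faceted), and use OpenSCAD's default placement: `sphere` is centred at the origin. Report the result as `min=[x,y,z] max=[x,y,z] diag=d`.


A = translate([10.5, -3.2, -12.8]) sphere(r=8.3) → bbox [2.2,-11.5,-21.1] .. [18.8,5.1,-4.5]
B = sphere(r=1.7) → bbox [-1.7,-1.7,-1.7] .. [1.7,1.7,1.7]
lo = A.lo+B.lo = [2.2-1.7, -11.5-1.7, -21.1-1.7] = [0.500,-13.200,-22.800]
hi = A.hi+B.hi = [18.8+1.7, 5.1+1.7, -4.5+1.7] = [20.500,6.800,-2.800]
diag = √(20²+20²+20²) = √1200 = 34.641

min=[0.500,-13.200,-22.800] max=[20.500,6.800,-2.800] diag=34.641


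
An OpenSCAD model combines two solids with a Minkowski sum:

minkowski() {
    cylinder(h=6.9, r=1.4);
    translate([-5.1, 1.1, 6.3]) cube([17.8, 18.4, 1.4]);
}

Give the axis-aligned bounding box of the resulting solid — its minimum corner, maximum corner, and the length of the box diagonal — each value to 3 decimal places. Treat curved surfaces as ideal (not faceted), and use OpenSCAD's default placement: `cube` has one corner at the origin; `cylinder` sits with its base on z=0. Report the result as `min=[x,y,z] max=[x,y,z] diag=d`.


A = translate([-5.1, 1.1, 6.3]) cube([17.8, 18.4, 1.4]) → bbox [-5.1,1.1,6.3] .. [12.7,19.5,7.7]
B = cylinder(h=6.9, r=1.4) → bbox [-1.4,-1.4,0] .. [1.4,1.4,6.9]
lo = A.lo+B.lo = [-5.1-1.4, 1.1-1.4, 6.3+0] = [-6.500,-0.300,6.300]
hi = A.hi+B.hi = [12.7+1.4, 19.5+1.4, 7.7+6.9] = [14.100,20.900,14.600]
diag = √(20.6²+21.2²+8.3²) = √942.69 = 30.703

min=[-6.500,-0.300,6.300] max=[14.100,20.900,14.600] diag=30.703


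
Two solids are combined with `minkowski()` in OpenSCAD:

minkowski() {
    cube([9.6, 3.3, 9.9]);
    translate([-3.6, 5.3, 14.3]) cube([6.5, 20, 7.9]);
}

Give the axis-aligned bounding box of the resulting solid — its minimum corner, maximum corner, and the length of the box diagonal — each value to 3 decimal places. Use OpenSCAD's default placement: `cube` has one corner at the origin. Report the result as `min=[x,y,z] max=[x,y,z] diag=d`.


min=[-3.600,5.300,14.300] max=[12.500,28.600,32.100] diag=33.451

A = translate([-3.6, 5.3, 14.3]) cube([6.5, 20, 7.9]) → bbox [-3.6,5.3,14.3] .. [2.9,25.3,22.2]
B = cube([9.6, 3.3, 9.9]) → bbox [0,0,0] .. [9.6,3.3,9.9]
lo = A.lo+B.lo = [-3.6+0, 5.3+0, 14.3+0] = [-3.600,5.300,14.300]
hi = A.hi+B.hi = [2.9+9.6, 25.3+3.3, 22.2+9.9] = [12.500,28.600,32.100]
diag = √(16.1²+23.3²+17.8²) = √1118.94 = 33.451


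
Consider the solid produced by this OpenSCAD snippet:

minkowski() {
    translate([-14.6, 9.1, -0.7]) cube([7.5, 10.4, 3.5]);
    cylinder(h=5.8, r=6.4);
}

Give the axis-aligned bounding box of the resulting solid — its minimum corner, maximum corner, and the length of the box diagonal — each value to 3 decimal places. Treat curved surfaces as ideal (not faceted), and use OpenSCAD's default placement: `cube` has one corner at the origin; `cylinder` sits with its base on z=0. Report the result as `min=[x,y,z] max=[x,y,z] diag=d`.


A = translate([-14.6, 9.1, -0.7]) cube([7.5, 10.4, 3.5]) → bbox [-14.6,9.1,-0.7] .. [-7.1,19.5,2.8]
B = cylinder(h=5.8, r=6.4) → bbox [-6.4,-6.4,0] .. [6.4,6.4,5.8]
lo = A.lo+B.lo = [-14.6-6.4, 9.1-6.4, -0.7+0] = [-21.000,2.700,-0.700]
hi = A.hi+B.hi = [-7.1+6.4, 19.5+6.4, 2.8+5.8] = [-0.700,25.900,8.600]
diag = √(20.3²+23.2²+9.3²) = √1036.82 = 32.200

min=[-21.000,2.700,-0.700] max=[-0.700,25.900,8.600] diag=32.200


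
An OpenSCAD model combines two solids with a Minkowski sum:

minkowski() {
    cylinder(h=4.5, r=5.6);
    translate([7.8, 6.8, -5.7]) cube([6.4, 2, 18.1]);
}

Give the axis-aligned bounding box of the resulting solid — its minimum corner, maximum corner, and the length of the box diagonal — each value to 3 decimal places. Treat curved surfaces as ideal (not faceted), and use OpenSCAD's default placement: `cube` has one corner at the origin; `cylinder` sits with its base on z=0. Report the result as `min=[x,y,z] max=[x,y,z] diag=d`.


min=[2.200,1.200,-5.700] max=[19.800,14.400,16.900] diag=31.540

A = translate([7.8, 6.8, -5.7]) cube([6.4, 2, 18.1]) → bbox [7.8,6.8,-5.7] .. [14.2,8.8,12.4]
B = cylinder(h=4.5, r=5.6) → bbox [-5.6,-5.6,0] .. [5.6,5.6,4.5]
lo = A.lo+B.lo = [7.8-5.6, 6.8-5.6, -5.7+0] = [2.200,1.200,-5.700]
hi = A.hi+B.hi = [14.2+5.6, 8.8+5.6, 12.4+4.5] = [19.800,14.400,16.900]
diag = √(17.6²+13.2²+22.6²) = √994.76 = 31.540


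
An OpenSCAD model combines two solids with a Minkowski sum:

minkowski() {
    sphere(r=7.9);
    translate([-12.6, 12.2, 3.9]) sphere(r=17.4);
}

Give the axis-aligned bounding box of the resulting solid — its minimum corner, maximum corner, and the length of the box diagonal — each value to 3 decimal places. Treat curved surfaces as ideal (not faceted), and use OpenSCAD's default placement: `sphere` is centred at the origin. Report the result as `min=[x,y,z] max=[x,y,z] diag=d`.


min=[-37.900,-13.100,-21.400] max=[12.700,37.500,29.200] diag=87.642

A = translate([-12.6, 12.2, 3.9]) sphere(r=17.4) → bbox [-30,-5.2,-13.5] .. [4.8,29.6,21.3]
B = sphere(r=7.9) → bbox [-7.9,-7.9,-7.9] .. [7.9,7.9,7.9]
lo = A.lo+B.lo = [-30-7.9, -5.2-7.9, -13.5-7.9] = [-37.900,-13.100,-21.400]
hi = A.hi+B.hi = [4.8+7.9, 29.6+7.9, 21.3+7.9] = [12.700,37.500,29.200]
diag = √(50.6²+50.6²+50.6²) = √7681.08 = 87.642


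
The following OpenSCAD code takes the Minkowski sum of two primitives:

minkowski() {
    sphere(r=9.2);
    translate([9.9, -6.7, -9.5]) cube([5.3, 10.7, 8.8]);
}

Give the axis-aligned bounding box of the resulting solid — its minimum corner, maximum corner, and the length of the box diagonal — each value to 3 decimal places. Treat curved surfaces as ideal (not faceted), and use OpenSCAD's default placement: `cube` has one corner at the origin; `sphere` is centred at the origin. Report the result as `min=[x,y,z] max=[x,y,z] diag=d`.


min=[0.700,-15.900,-18.700] max=[24.400,13.200,8.500] diag=46.350

A = translate([9.9, -6.7, -9.5]) cube([5.3, 10.7, 8.8]) → bbox [9.9,-6.7,-9.5] .. [15.2,4,-0.7]
B = sphere(r=9.2) → bbox [-9.2,-9.2,-9.2] .. [9.2,9.2,9.2]
lo = A.lo+B.lo = [9.9-9.2, -6.7-9.2, -9.5-9.2] = [0.700,-15.900,-18.700]
hi = A.hi+B.hi = [15.2+9.2, 4+9.2, -0.7+9.2] = [24.400,13.200,8.500]
diag = √(23.7²+29.1²+27.2²) = √2148.34 = 46.350


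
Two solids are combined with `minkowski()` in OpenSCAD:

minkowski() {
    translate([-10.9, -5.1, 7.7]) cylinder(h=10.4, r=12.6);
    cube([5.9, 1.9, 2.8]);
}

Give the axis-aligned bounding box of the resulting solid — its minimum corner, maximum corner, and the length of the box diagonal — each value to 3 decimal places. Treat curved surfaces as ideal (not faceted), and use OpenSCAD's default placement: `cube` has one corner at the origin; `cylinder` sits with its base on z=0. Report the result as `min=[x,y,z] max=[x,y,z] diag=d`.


A = translate([-10.9, -5.1, 7.7]) cylinder(h=10.4, r=12.6) → bbox [-23.5,-17.7,7.7] .. [1.7,7.5,18.1]
B = cube([5.9, 1.9, 2.8]) → bbox [0,0,0] .. [5.9,1.9,2.8]
lo = A.lo+B.lo = [-23.5+0, -17.7+0, 7.7+0] = [-23.500,-17.700,7.700]
hi = A.hi+B.hi = [1.7+5.9, 7.5+1.9, 18.1+2.8] = [7.600,9.400,20.900]
diag = √(31.1²+27.1²+13.2²) = √1875.86 = 43.311

min=[-23.500,-17.700,7.700] max=[7.600,9.400,20.900] diag=43.311


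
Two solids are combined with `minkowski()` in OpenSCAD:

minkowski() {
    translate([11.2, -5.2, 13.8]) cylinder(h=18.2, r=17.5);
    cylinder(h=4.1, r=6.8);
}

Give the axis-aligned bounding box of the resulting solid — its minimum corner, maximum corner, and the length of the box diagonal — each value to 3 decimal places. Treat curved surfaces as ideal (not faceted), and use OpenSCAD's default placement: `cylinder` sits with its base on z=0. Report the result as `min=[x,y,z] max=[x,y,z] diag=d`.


min=[-13.100,-29.500,13.800] max=[35.500,19.100,36.100] diag=72.258

A = translate([11.2, -5.2, 13.8]) cylinder(h=18.2, r=17.5) → bbox [-6.3,-22.7,13.8] .. [28.7,12.3,32]
B = cylinder(h=4.1, r=6.8) → bbox [-6.8,-6.8,0] .. [6.8,6.8,4.1]
lo = A.lo+B.lo = [-6.3-6.8, -22.7-6.8, 13.8+0] = [-13.100,-29.500,13.800]
hi = A.hi+B.hi = [28.7+6.8, 12.3+6.8, 32+4.1] = [35.500,19.100,36.100]
diag = √(48.6²+48.6²+22.3²) = √5221.21 = 72.258


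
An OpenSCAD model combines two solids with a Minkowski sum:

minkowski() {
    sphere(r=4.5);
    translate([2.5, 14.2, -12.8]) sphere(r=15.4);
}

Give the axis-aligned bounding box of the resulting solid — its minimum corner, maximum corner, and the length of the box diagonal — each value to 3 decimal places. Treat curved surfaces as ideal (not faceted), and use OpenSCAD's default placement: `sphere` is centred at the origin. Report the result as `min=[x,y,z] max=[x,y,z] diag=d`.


min=[-17.400,-5.700,-32.700] max=[22.400,34.100,7.100] diag=68.936

A = translate([2.5, 14.2, -12.8]) sphere(r=15.4) → bbox [-12.9,-1.2,-28.2] .. [17.9,29.6,2.6]
B = sphere(r=4.5) → bbox [-4.5,-4.5,-4.5] .. [4.5,4.5,4.5]
lo = A.lo+B.lo = [-12.9-4.5, -1.2-4.5, -28.2-4.5] = [-17.400,-5.700,-32.700]
hi = A.hi+B.hi = [17.9+4.5, 29.6+4.5, 2.6+4.5] = [22.400,34.100,7.100]
diag = √(39.8²+39.8²+39.8²) = √4752.12 = 68.936


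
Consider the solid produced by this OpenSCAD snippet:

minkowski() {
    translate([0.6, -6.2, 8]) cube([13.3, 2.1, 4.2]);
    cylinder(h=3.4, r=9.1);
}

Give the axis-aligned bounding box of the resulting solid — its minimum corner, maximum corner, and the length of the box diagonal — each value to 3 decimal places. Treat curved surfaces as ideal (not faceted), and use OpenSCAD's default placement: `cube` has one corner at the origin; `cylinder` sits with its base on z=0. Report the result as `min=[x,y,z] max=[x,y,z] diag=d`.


A = translate([0.6, -6.2, 8]) cube([13.3, 2.1, 4.2]) → bbox [0.6,-6.2,8] .. [13.9,-4.1,12.2]
B = cylinder(h=3.4, r=9.1) → bbox [-9.1,-9.1,0] .. [9.1,9.1,3.4]
lo = A.lo+B.lo = [0.6-9.1, -6.2-9.1, 8+0] = [-8.500,-15.300,8.000]
hi = A.hi+B.hi = [13.9+9.1, -4.1+9.1, 12.2+3.4] = [23.000,5.000,15.600]
diag = √(31.5²+20.3²+7.6²) = √1462.1 = 38.237

min=[-8.500,-15.300,8.000] max=[23.000,5.000,15.600] diag=38.237


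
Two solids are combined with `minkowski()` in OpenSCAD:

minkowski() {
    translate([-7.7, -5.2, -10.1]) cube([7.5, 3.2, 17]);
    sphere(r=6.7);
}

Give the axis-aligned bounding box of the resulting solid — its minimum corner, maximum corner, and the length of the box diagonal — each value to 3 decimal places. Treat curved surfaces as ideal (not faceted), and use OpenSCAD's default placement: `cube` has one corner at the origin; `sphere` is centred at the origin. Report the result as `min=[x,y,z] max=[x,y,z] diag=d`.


min=[-14.400,-11.900,-16.800] max=[6.500,4.700,13.600] diag=40.454

A = translate([-7.7, -5.2, -10.1]) cube([7.5, 3.2, 17]) → bbox [-7.7,-5.2,-10.1] .. [-0.2,-2,6.9]
B = sphere(r=6.7) → bbox [-6.7,-6.7,-6.7] .. [6.7,6.7,6.7]
lo = A.lo+B.lo = [-7.7-6.7, -5.2-6.7, -10.1-6.7] = [-14.400,-11.900,-16.800]
hi = A.hi+B.hi = [-0.2+6.7, -2+6.7, 6.9+6.7] = [6.500,4.700,13.600]
diag = √(20.9²+16.6²+30.4²) = √1636.53 = 40.454


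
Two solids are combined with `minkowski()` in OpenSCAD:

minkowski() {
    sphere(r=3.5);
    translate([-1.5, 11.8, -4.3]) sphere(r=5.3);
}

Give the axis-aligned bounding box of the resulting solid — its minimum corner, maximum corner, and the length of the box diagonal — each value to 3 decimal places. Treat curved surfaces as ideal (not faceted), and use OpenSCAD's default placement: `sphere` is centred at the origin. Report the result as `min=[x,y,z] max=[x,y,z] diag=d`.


A = translate([-1.5, 11.8, -4.3]) sphere(r=5.3) → bbox [-6.8,6.5,-9.6] .. [3.8,17.1,1]
B = sphere(r=3.5) → bbox [-3.5,-3.5,-3.5] .. [3.5,3.5,3.5]
lo = A.lo+B.lo = [-6.8-3.5, 6.5-3.5, -9.6-3.5] = [-10.300,3.000,-13.100]
hi = A.hi+B.hi = [3.8+3.5, 17.1+3.5, 1+3.5] = [7.300,20.600,4.500]
diag = √(17.6²+17.6²+17.6²) = √929.28 = 30.484

min=[-10.300,3.000,-13.100] max=[7.300,20.600,4.500] diag=30.484


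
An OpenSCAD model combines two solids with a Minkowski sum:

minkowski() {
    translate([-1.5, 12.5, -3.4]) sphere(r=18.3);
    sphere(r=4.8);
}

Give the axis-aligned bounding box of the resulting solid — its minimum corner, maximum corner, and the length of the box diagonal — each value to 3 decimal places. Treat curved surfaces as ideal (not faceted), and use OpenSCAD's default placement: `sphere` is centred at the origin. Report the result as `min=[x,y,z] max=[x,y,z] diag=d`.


min=[-24.600,-10.600,-26.500] max=[21.600,35.600,19.700] diag=80.021

A = translate([-1.5, 12.5, -3.4]) sphere(r=18.3) → bbox [-19.8,-5.8,-21.7] .. [16.8,30.8,14.9]
B = sphere(r=4.8) → bbox [-4.8,-4.8,-4.8] .. [4.8,4.8,4.8]
lo = A.lo+B.lo = [-19.8-4.8, -5.8-4.8, -21.7-4.8] = [-24.600,-10.600,-26.500]
hi = A.hi+B.hi = [16.8+4.8, 30.8+4.8, 14.9+4.8] = [21.600,35.600,19.700]
diag = √(46.2²+46.2²+46.2²) = √6403.32 = 80.021


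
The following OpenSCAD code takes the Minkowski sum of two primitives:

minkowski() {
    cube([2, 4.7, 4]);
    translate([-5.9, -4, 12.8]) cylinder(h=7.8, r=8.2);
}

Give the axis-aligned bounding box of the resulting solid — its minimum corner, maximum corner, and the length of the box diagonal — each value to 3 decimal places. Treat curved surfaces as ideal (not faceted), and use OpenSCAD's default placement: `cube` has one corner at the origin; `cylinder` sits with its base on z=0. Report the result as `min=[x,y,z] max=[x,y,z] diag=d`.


min=[-14.100,-12.200,12.800] max=[4.300,8.900,24.600] diag=30.381

A = translate([-5.9, -4, 12.8]) cylinder(h=7.8, r=8.2) → bbox [-14.1,-12.2,12.8] .. [2.3,4.2,20.6]
B = cube([2, 4.7, 4]) → bbox [0,0,0] .. [2,4.7,4]
lo = A.lo+B.lo = [-14.1+0, -12.2+0, 12.8+0] = [-14.100,-12.200,12.800]
hi = A.hi+B.hi = [2.3+2, 4.2+4.7, 20.6+4] = [4.300,8.900,24.600]
diag = √(18.4²+21.1²+11.8²) = √923.01 = 30.381


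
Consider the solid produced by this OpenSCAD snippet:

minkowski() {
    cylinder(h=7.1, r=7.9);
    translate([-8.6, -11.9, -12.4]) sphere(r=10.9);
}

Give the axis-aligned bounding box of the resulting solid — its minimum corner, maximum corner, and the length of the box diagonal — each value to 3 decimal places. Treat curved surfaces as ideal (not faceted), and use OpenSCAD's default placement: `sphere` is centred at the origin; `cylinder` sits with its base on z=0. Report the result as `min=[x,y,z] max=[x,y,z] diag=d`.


min=[-27.400,-30.700,-23.300] max=[10.200,6.900,5.600] diag=60.520

A = translate([-8.6, -11.9, -12.4]) sphere(r=10.9) → bbox [-19.5,-22.8,-23.3] .. [2.3,-1,-1.5]
B = cylinder(h=7.1, r=7.9) → bbox [-7.9,-7.9,0] .. [7.9,7.9,7.1]
lo = A.lo+B.lo = [-19.5-7.9, -22.8-7.9, -23.3+0] = [-27.400,-30.700,-23.300]
hi = A.hi+B.hi = [2.3+7.9, -1+7.9, -1.5+7.1] = [10.200,6.900,5.600]
diag = √(37.6²+37.6²+28.9²) = √3662.73 = 60.520


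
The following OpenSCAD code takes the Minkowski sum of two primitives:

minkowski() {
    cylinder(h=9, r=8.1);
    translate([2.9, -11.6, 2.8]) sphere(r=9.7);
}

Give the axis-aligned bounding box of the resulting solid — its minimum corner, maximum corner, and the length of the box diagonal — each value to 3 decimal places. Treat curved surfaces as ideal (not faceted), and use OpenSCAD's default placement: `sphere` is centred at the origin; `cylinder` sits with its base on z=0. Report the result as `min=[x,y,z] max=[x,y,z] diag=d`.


A = translate([2.9, -11.6, 2.8]) sphere(r=9.7) → bbox [-6.8,-21.3,-6.9] .. [12.6,-1.9,12.5]
B = cylinder(h=9, r=8.1) → bbox [-8.1,-8.1,0] .. [8.1,8.1,9]
lo = A.lo+B.lo = [-6.8-8.1, -21.3-8.1, -6.9+0] = [-14.900,-29.400,-6.900]
hi = A.hi+B.hi = [12.6+8.1, -1.9+8.1, 12.5+9] = [20.700,6.200,21.500]
diag = √(35.6²+35.6²+28.4²) = √3341.28 = 57.804

min=[-14.900,-29.400,-6.900] max=[20.700,6.200,21.500] diag=57.804


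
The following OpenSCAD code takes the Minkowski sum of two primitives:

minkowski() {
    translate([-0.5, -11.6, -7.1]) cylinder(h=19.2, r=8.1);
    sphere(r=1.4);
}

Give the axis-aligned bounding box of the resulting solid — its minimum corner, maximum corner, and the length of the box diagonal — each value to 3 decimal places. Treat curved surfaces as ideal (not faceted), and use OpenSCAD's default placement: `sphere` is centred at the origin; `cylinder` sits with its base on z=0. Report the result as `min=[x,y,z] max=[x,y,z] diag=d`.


min=[-10.000,-21.100,-8.500] max=[9.000,-2.100,13.500] diag=34.728

A = translate([-0.5, -11.6, -7.1]) cylinder(h=19.2, r=8.1) → bbox [-8.6,-19.7,-7.1] .. [7.6,-3.5,12.1]
B = sphere(r=1.4) → bbox [-1.4,-1.4,-1.4] .. [1.4,1.4,1.4]
lo = A.lo+B.lo = [-8.6-1.4, -19.7-1.4, -7.1-1.4] = [-10.000,-21.100,-8.500]
hi = A.hi+B.hi = [7.6+1.4, -3.5+1.4, 12.1+1.4] = [9.000,-2.100,13.500]
diag = √(19²+19²+22²) = √1206 = 34.728


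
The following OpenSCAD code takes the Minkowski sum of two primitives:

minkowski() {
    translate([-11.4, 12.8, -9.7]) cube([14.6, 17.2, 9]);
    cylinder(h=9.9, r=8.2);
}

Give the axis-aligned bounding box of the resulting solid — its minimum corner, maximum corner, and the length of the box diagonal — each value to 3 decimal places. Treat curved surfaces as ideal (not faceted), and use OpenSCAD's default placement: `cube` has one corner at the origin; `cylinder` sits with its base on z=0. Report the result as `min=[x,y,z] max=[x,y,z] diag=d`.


min=[-19.600,4.600,-9.700] max=[11.400,38.200,9.200] diag=49.469

A = translate([-11.4, 12.8, -9.7]) cube([14.6, 17.2, 9]) → bbox [-11.4,12.8,-9.7] .. [3.2,30,-0.7]
B = cylinder(h=9.9, r=8.2) → bbox [-8.2,-8.2,0] .. [8.2,8.2,9.9]
lo = A.lo+B.lo = [-11.4-8.2, 12.8-8.2, -9.7+0] = [-19.600,4.600,-9.700]
hi = A.hi+B.hi = [3.2+8.2, 30+8.2, -0.7+9.9] = [11.400,38.200,9.200]
diag = √(31²+33.6²+18.9²) = √2447.17 = 49.469


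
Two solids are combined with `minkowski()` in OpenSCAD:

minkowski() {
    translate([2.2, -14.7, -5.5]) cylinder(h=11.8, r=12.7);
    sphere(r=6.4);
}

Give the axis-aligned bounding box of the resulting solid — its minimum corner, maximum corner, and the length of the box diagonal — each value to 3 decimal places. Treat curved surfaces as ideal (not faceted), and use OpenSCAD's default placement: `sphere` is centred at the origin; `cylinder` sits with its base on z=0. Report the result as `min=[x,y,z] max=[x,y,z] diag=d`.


min=[-16.900,-33.800,-11.900] max=[21.300,4.400,12.700] diag=59.360

A = translate([2.2, -14.7, -5.5]) cylinder(h=11.8, r=12.7) → bbox [-10.5,-27.4,-5.5] .. [14.9,-2,6.3]
B = sphere(r=6.4) → bbox [-6.4,-6.4,-6.4] .. [6.4,6.4,6.4]
lo = A.lo+B.lo = [-10.5-6.4, -27.4-6.4, -5.5-6.4] = [-16.900,-33.800,-11.900]
hi = A.hi+B.hi = [14.9+6.4, -2+6.4, 6.3+6.4] = [21.300,4.400,12.700]
diag = √(38.2²+38.2²+24.6²) = √3523.64 = 59.360


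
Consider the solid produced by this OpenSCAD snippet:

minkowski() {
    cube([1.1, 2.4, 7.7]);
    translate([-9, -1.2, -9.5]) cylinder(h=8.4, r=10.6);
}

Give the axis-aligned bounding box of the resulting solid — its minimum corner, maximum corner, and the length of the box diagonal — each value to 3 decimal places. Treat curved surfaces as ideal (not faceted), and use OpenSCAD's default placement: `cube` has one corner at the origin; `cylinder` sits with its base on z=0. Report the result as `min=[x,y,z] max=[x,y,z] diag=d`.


min=[-19.600,-11.800,-9.500] max=[2.700,11.800,6.600] diag=36.242

A = translate([-9, -1.2, -9.5]) cylinder(h=8.4, r=10.6) → bbox [-19.6,-11.8,-9.5] .. [1.6,9.4,-1.1]
B = cube([1.1, 2.4, 7.7]) → bbox [0,0,0] .. [1.1,2.4,7.7]
lo = A.lo+B.lo = [-19.6+0, -11.8+0, -9.5+0] = [-19.600,-11.800,-9.500]
hi = A.hi+B.hi = [1.6+1.1, 9.4+2.4, -1.1+7.7] = [2.700,11.800,6.600]
diag = √(22.3²+23.6²+16.1²) = √1313.46 = 36.242


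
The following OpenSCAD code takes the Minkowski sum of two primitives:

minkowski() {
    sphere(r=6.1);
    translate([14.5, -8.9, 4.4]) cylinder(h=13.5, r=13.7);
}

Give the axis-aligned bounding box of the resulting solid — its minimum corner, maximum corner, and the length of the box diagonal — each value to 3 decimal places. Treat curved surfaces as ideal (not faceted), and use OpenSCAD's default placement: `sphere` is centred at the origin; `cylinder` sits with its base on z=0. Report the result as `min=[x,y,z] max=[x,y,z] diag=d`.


A = translate([14.5, -8.9, 4.4]) cylinder(h=13.5, r=13.7) → bbox [0.8,-22.6,4.4] .. [28.2,4.8,17.9]
B = sphere(r=6.1) → bbox [-6.1,-6.1,-6.1] .. [6.1,6.1,6.1]
lo = A.lo+B.lo = [0.8-6.1, -22.6-6.1, 4.4-6.1] = [-5.300,-28.700,-1.700]
hi = A.hi+B.hi = [28.2+6.1, 4.8+6.1, 17.9+6.1] = [34.300,10.900,24.000]
diag = √(39.6²+39.6²+25.7²) = √3796.81 = 61.618

min=[-5.300,-28.700,-1.700] max=[34.300,10.900,24.000] diag=61.618


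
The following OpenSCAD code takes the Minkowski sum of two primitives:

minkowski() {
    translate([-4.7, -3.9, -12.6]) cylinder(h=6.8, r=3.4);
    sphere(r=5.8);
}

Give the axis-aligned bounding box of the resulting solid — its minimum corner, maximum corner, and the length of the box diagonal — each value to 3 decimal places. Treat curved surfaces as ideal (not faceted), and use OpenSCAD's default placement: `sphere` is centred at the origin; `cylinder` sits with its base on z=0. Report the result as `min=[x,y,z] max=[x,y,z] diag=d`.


min=[-13.900,-13.100,-18.400] max=[4.500,5.300,0.000] diag=31.870

A = translate([-4.7, -3.9, -12.6]) cylinder(h=6.8, r=3.4) → bbox [-8.1,-7.3,-12.6] .. [-1.3,-0.5,-5.8]
B = sphere(r=5.8) → bbox [-5.8,-5.8,-5.8] .. [5.8,5.8,5.8]
lo = A.lo+B.lo = [-8.1-5.8, -7.3-5.8, -12.6-5.8] = [-13.900,-13.100,-18.400]
hi = A.hi+B.hi = [-1.3+5.8, -0.5+5.8, -5.8+5.8] = [4.500,5.300,0.000]
diag = √(18.4²+18.4²+18.4²) = √1015.68 = 31.870


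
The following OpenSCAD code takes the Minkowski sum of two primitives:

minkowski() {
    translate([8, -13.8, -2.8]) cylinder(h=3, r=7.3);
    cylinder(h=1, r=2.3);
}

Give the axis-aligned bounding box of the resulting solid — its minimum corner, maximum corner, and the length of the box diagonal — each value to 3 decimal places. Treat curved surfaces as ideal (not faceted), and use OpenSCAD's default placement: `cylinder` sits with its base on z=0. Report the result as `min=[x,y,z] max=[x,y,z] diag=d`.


min=[-1.600,-23.400,-2.800] max=[17.600,-4.200,1.200] diag=27.446

A = translate([8, -13.8, -2.8]) cylinder(h=3, r=7.3) → bbox [0.7,-21.1,-2.8] .. [15.3,-6.5,0.2]
B = cylinder(h=1, r=2.3) → bbox [-2.3,-2.3,0] .. [2.3,2.3,1]
lo = A.lo+B.lo = [0.7-2.3, -21.1-2.3, -2.8+0] = [-1.600,-23.400,-2.800]
hi = A.hi+B.hi = [15.3+2.3, -6.5+2.3, 0.2+1] = [17.600,-4.200,1.200]
diag = √(19.2²+19.2²+4²) = √753.28 = 27.446


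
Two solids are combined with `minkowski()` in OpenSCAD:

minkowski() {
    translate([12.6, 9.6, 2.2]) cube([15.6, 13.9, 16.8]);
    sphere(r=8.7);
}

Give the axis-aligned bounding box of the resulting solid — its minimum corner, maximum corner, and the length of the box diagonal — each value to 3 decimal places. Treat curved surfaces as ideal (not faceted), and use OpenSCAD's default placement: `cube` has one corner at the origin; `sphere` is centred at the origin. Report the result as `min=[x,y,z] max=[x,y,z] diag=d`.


min=[3.900,0.900,-6.500] max=[36.900,32.200,27.700] diag=56.906

A = translate([12.6, 9.6, 2.2]) cube([15.6, 13.9, 16.8]) → bbox [12.6,9.6,2.2] .. [28.2,23.5,19]
B = sphere(r=8.7) → bbox [-8.7,-8.7,-8.7] .. [8.7,8.7,8.7]
lo = A.lo+B.lo = [12.6-8.7, 9.6-8.7, 2.2-8.7] = [3.900,0.900,-6.500]
hi = A.hi+B.hi = [28.2+8.7, 23.5+8.7, 19+8.7] = [36.900,32.200,27.700]
diag = √(33²+31.3²+34.2²) = √3238.33 = 56.906


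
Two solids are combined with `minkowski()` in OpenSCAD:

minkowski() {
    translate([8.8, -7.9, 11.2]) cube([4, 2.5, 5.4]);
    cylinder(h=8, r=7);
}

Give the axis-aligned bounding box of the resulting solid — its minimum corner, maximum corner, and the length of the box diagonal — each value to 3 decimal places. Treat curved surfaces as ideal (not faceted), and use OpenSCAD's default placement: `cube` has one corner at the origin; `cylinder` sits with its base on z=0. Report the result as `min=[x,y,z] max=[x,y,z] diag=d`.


A = translate([8.8, -7.9, 11.2]) cube([4, 2.5, 5.4]) → bbox [8.8,-7.9,11.2] .. [12.8,-5.4,16.6]
B = cylinder(h=8, r=7) → bbox [-7,-7,0] .. [7,7,8]
lo = A.lo+B.lo = [8.8-7, -7.9-7, 11.2+0] = [1.800,-14.900,11.200]
hi = A.hi+B.hi = [12.8+7, -5.4+7, 16.6+8] = [19.800,1.600,24.600]
diag = √(18²+16.5²+13.4²) = √775.81 = 27.853

min=[1.800,-14.900,11.200] max=[19.800,1.600,24.600] diag=27.853


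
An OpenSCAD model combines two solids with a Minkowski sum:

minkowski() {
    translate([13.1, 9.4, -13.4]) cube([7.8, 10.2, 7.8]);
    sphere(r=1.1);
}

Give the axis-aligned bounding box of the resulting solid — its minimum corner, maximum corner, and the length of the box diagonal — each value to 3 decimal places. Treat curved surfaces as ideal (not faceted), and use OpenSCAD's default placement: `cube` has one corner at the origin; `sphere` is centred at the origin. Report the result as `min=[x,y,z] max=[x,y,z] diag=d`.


A = translate([13.1, 9.4, -13.4]) cube([7.8, 10.2, 7.8]) → bbox [13.1,9.4,-13.4] .. [20.9,19.6,-5.6]
B = sphere(r=1.1) → bbox [-1.1,-1.1,-1.1] .. [1.1,1.1,1.1]
lo = A.lo+B.lo = [13.1-1.1, 9.4-1.1, -13.4-1.1] = [12.000,8.300,-14.500]
hi = A.hi+B.hi = [20.9+1.1, 19.6+1.1, -5.6+1.1] = [22.000,20.700,-4.500]
diag = √(10²+12.4²+10²) = √353.76 = 18.809

min=[12.000,8.300,-14.500] max=[22.000,20.700,-4.500] diag=18.809


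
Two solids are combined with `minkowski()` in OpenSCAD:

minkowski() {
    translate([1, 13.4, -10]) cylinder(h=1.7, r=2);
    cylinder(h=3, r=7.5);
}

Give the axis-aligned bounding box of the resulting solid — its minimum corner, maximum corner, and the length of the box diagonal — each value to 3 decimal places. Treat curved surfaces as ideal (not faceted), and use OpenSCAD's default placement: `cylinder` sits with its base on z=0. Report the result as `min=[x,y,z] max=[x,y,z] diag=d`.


min=[-8.500,3.900,-10.000] max=[10.500,22.900,-5.300] diag=27.278

A = translate([1, 13.4, -10]) cylinder(h=1.7, r=2) → bbox [-1,11.4,-10] .. [3,15.4,-8.3]
B = cylinder(h=3, r=7.5) → bbox [-7.5,-7.5,0] .. [7.5,7.5,3]
lo = A.lo+B.lo = [-1-7.5, 11.4-7.5, -10+0] = [-8.500,3.900,-10.000]
hi = A.hi+B.hi = [3+7.5, 15.4+7.5, -8.3+3] = [10.500,22.900,-5.300]
diag = √(19²+19²+4.7²) = √744.09 = 27.278


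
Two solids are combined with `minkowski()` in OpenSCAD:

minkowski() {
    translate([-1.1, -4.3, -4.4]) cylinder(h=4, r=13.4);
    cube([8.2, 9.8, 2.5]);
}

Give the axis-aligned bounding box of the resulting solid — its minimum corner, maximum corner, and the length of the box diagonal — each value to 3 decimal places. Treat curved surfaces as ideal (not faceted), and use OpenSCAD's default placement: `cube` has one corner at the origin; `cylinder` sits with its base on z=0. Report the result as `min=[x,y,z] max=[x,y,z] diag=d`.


A = translate([-1.1, -4.3, -4.4]) cylinder(h=4, r=13.4) → bbox [-14.5,-17.7,-4.4] .. [12.3,9.1,-0.4]
B = cube([8.2, 9.8, 2.5]) → bbox [0,0,0] .. [8.2,9.8,2.5]
lo = A.lo+B.lo = [-14.5+0, -17.7+0, -4.4+0] = [-14.500,-17.700,-4.400]
hi = A.hi+B.hi = [12.3+8.2, 9.1+9.8, -0.4+2.5] = [20.500,18.900,2.100]
diag = √(35²+36.6²+6.5²) = √2606.81 = 51.057

min=[-14.500,-17.700,-4.400] max=[20.500,18.900,2.100] diag=51.057


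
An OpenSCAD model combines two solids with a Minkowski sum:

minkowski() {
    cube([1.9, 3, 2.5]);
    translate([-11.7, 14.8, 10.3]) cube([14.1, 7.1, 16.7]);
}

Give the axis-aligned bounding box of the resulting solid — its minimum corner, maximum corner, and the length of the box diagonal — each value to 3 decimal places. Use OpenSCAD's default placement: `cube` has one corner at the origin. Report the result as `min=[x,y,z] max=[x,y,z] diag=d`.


A = translate([-11.7, 14.8, 10.3]) cube([14.1, 7.1, 16.7]) → bbox [-11.7,14.8,10.3] .. [2.4,21.9,27]
B = cube([1.9, 3, 2.5]) → bbox [0,0,0] .. [1.9,3,2.5]
lo = A.lo+B.lo = [-11.7+0, 14.8+0, 10.3+0] = [-11.700,14.800,10.300]
hi = A.hi+B.hi = [2.4+1.9, 21.9+3, 27+2.5] = [4.300,24.900,29.500]
diag = √(16²+10.1²+19.2²) = √726.65 = 26.956

min=[-11.700,14.800,10.300] max=[4.300,24.900,29.500] diag=26.956


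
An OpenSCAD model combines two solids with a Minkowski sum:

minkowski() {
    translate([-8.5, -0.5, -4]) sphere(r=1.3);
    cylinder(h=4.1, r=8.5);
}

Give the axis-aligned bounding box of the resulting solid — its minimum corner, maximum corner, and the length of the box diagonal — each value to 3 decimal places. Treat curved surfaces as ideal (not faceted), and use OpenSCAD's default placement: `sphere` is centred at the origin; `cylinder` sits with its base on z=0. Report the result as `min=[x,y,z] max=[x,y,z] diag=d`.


A = translate([-8.5, -0.5, -4]) sphere(r=1.3) → bbox [-9.8,-1.8,-5.3] .. [-7.2,0.8,-2.7]
B = cylinder(h=4.1, r=8.5) → bbox [-8.5,-8.5,0] .. [8.5,8.5,4.1]
lo = A.lo+B.lo = [-9.8-8.5, -1.8-8.5, -5.3+0] = [-18.300,-10.300,-5.300]
hi = A.hi+B.hi = [-7.2+8.5, 0.8+8.5, -2.7+4.1] = [1.300,9.300,1.400]
diag = √(19.6²+19.6²+6.7²) = √813.21 = 28.517

min=[-18.300,-10.300,-5.300] max=[1.300,9.300,1.400] diag=28.517


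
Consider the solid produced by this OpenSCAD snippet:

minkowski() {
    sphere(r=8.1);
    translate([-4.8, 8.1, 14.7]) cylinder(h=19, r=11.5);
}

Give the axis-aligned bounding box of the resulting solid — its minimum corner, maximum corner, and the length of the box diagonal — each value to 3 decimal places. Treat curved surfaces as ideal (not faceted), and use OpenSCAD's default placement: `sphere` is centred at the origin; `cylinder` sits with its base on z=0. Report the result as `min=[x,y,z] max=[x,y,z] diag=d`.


min=[-24.400,-11.500,6.600] max=[14.800,27.700,41.800] diag=65.668

A = translate([-4.8, 8.1, 14.7]) cylinder(h=19, r=11.5) → bbox [-16.3,-3.4,14.7] .. [6.7,19.6,33.7]
B = sphere(r=8.1) → bbox [-8.1,-8.1,-8.1] .. [8.1,8.1,8.1]
lo = A.lo+B.lo = [-16.3-8.1, -3.4-8.1, 14.7-8.1] = [-24.400,-11.500,6.600]
hi = A.hi+B.hi = [6.7+8.1, 19.6+8.1, 33.7+8.1] = [14.800,27.700,41.800]
diag = √(39.2²+39.2²+35.2²) = √4312.32 = 65.668


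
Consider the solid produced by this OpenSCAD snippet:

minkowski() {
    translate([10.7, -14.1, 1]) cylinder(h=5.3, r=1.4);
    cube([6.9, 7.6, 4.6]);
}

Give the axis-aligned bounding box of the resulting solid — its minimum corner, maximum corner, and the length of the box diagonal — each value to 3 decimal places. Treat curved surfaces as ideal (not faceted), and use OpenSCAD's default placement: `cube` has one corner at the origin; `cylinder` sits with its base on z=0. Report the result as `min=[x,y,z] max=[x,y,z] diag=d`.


min=[9.300,-15.500,1.000] max=[19.000,-5.100,10.900] diag=17.328

A = translate([10.7, -14.1, 1]) cylinder(h=5.3, r=1.4) → bbox [9.3,-15.5,1] .. [12.1,-12.7,6.3]
B = cube([6.9, 7.6, 4.6]) → bbox [0,0,0] .. [6.9,7.6,4.6]
lo = A.lo+B.lo = [9.3+0, -15.5+0, 1+0] = [9.300,-15.500,1.000]
hi = A.hi+B.hi = [12.1+6.9, -12.7+7.6, 6.3+4.6] = [19.000,-5.100,10.900]
diag = √(9.7²+10.4²+9.9²) = √300.26 = 17.328


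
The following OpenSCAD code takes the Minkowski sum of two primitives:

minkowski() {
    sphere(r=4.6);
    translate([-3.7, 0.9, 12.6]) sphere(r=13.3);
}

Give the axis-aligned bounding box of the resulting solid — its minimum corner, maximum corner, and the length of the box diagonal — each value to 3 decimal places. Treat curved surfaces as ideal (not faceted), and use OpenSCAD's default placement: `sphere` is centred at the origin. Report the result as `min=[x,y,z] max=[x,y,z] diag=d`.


min=[-21.600,-17.000,-5.300] max=[14.200,18.800,30.500] diag=62.007

A = translate([-3.7, 0.9, 12.6]) sphere(r=13.3) → bbox [-17,-12.4,-0.7] .. [9.6,14.2,25.9]
B = sphere(r=4.6) → bbox [-4.6,-4.6,-4.6] .. [4.6,4.6,4.6]
lo = A.lo+B.lo = [-17-4.6, -12.4-4.6, -0.7-4.6] = [-21.600,-17.000,-5.300]
hi = A.hi+B.hi = [9.6+4.6, 14.2+4.6, 25.9+4.6] = [14.200,18.800,30.500]
diag = √(35.8²+35.8²+35.8²) = √3844.92 = 62.007


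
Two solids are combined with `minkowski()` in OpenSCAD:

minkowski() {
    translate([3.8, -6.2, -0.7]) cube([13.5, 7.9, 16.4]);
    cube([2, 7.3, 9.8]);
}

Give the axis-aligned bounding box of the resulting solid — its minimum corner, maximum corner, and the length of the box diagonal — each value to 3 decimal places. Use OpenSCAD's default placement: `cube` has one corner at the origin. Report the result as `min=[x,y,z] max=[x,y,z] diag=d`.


A = translate([3.8, -6.2, -0.7]) cube([13.5, 7.9, 16.4]) → bbox [3.8,-6.2,-0.7] .. [17.3,1.7,15.7]
B = cube([2, 7.3, 9.8]) → bbox [0,0,0] .. [2,7.3,9.8]
lo = A.lo+B.lo = [3.8+0, -6.2+0, -0.7+0] = [3.800,-6.200,-0.700]
hi = A.hi+B.hi = [17.3+2, 1.7+7.3, 15.7+9.8] = [19.300,9.000,25.500]
diag = √(15.5²+15.2²+26.2²) = √1157.73 = 34.025

min=[3.800,-6.200,-0.700] max=[19.300,9.000,25.500] diag=34.025


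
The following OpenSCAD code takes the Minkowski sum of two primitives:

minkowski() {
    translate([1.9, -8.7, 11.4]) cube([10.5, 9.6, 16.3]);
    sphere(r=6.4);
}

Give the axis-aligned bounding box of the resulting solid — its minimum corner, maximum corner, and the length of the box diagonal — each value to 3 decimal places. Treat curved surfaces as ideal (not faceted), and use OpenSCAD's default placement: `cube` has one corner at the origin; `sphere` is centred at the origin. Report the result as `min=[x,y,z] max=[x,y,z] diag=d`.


min=[-4.500,-15.100,5.000] max=[18.800,7.300,34.100] diag=43.491

A = translate([1.9, -8.7, 11.4]) cube([10.5, 9.6, 16.3]) → bbox [1.9,-8.7,11.4] .. [12.4,0.9,27.7]
B = sphere(r=6.4) → bbox [-6.4,-6.4,-6.4] .. [6.4,6.4,6.4]
lo = A.lo+B.lo = [1.9-6.4, -8.7-6.4, 11.4-6.4] = [-4.500,-15.100,5.000]
hi = A.hi+B.hi = [12.4+6.4, 0.9+6.4, 27.7+6.4] = [18.800,7.300,34.100]
diag = √(23.3²+22.4²+29.1²) = √1891.46 = 43.491


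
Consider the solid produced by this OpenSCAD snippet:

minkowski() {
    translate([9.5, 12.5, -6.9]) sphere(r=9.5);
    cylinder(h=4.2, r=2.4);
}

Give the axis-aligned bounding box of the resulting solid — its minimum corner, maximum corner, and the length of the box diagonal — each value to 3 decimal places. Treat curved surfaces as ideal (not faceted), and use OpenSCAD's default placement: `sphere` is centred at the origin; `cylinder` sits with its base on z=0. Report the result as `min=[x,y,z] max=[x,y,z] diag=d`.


min=[-2.400,0.600,-16.400] max=[21.400,24.400,6.800] diag=40.879

A = translate([9.5, 12.5, -6.9]) sphere(r=9.5) → bbox [0,3,-16.4] .. [19,22,2.6]
B = cylinder(h=4.2, r=2.4) → bbox [-2.4,-2.4,0] .. [2.4,2.4,4.2]
lo = A.lo+B.lo = [0-2.4, 3-2.4, -16.4+0] = [-2.400,0.600,-16.400]
hi = A.hi+B.hi = [19+2.4, 22+2.4, 2.6+4.2] = [21.400,24.400,6.800]
diag = √(23.8²+23.8²+23.2²) = √1671.12 = 40.879


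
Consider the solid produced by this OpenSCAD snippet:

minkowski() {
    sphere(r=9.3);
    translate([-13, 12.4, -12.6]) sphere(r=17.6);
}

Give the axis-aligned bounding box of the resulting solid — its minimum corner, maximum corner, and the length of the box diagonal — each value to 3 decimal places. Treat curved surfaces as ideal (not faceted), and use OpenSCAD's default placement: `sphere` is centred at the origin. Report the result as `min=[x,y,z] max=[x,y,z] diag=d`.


A = translate([-13, 12.4, -12.6]) sphere(r=17.6) → bbox [-30.6,-5.2,-30.2] .. [4.6,30,5]
B = sphere(r=9.3) → bbox [-9.3,-9.3,-9.3] .. [9.3,9.3,9.3]
lo = A.lo+B.lo = [-30.6-9.3, -5.2-9.3, -30.2-9.3] = [-39.900,-14.500,-39.500]
hi = A.hi+B.hi = [4.6+9.3, 30+9.3, 5+9.3] = [13.900,39.300,14.300]
diag = √(53.8²+53.8²+53.8²) = √8683.32 = 93.184

min=[-39.900,-14.500,-39.500] max=[13.900,39.300,14.300] diag=93.184


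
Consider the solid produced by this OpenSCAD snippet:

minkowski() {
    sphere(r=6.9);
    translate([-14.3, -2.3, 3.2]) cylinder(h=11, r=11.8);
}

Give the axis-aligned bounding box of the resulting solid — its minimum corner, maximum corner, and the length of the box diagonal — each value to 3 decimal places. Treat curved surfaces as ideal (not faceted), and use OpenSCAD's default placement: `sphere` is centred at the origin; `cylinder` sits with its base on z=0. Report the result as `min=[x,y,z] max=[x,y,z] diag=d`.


min=[-33.000,-21.000,-3.700] max=[4.400,16.400,21.100] diag=58.417

A = translate([-14.3, -2.3, 3.2]) cylinder(h=11, r=11.8) → bbox [-26.1,-14.1,3.2] .. [-2.5,9.5,14.2]
B = sphere(r=6.9) → bbox [-6.9,-6.9,-6.9] .. [6.9,6.9,6.9]
lo = A.lo+B.lo = [-26.1-6.9, -14.1-6.9, 3.2-6.9] = [-33.000,-21.000,-3.700]
hi = A.hi+B.hi = [-2.5+6.9, 9.5+6.9, 14.2+6.9] = [4.400,16.400,21.100]
diag = √(37.4²+37.4²+24.8²) = √3412.56 = 58.417


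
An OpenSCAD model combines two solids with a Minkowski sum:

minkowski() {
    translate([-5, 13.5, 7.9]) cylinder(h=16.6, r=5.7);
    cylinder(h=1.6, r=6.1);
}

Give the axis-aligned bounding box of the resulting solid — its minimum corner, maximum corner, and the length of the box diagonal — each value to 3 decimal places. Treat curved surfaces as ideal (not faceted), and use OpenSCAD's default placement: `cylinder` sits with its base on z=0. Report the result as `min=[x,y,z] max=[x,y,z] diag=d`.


A = translate([-5, 13.5, 7.9]) cylinder(h=16.6, r=5.7) → bbox [-10.7,7.8,7.9] .. [0.7,19.2,24.5]
B = cylinder(h=1.6, r=6.1) → bbox [-6.1,-6.1,0] .. [6.1,6.1,1.6]
lo = A.lo+B.lo = [-10.7-6.1, 7.8-6.1, 7.9+0] = [-16.800,1.700,7.900]
hi = A.hi+B.hi = [0.7+6.1, 19.2+6.1, 24.5+1.6] = [6.800,25.300,26.100]
diag = √(23.6²+23.6²+18.2²) = √1445.16 = 38.015

min=[-16.800,1.700,7.900] max=[6.800,25.300,26.100] diag=38.015


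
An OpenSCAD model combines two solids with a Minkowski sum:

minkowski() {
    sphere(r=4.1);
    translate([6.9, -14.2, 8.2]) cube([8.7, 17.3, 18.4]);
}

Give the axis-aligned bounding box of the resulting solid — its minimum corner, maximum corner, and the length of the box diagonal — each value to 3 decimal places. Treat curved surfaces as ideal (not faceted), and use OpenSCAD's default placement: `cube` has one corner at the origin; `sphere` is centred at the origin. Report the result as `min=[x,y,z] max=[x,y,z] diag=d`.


min=[2.800,-18.300,4.100] max=[19.700,7.200,30.700] diag=40.539

A = translate([6.9, -14.2, 8.2]) cube([8.7, 17.3, 18.4]) → bbox [6.9,-14.2,8.2] .. [15.6,3.1,26.6]
B = sphere(r=4.1) → bbox [-4.1,-4.1,-4.1] .. [4.1,4.1,4.1]
lo = A.lo+B.lo = [6.9-4.1, -14.2-4.1, 8.2-4.1] = [2.800,-18.300,4.100]
hi = A.hi+B.hi = [15.6+4.1, 3.1+4.1, 26.6+4.1] = [19.700,7.200,30.700]
diag = √(16.9²+25.5²+26.6²) = √1643.42 = 40.539
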